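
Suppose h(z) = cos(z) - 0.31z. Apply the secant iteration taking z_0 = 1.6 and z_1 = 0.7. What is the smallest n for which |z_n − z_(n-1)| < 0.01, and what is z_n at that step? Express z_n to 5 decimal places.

n = 4, z_n = 1.19221

h(1.6) = -0.5251995, h(0.7) = 0.5478422
z_2 = 0.7000000 − 0.5478422·(-0.9000000)/(1.0730417) = 1.1594956;  |Δ| = 0.4594956
h(1.1594956) = 0.0403583
z_3 = 1.1594956 − 0.0403583·(0.4594956)/(-0.5074839) = 1.1960375;  |Δ| = 0.0365419
h(1.1960375) = -0.0047236
z_4 = 1.1960375 − (-0.0047236)·(0.0365419)/(-0.0450818) = 1.1922088;  |Δ| = 0.0038288
|z_4 − z_3| = 0.0038288 < 0.01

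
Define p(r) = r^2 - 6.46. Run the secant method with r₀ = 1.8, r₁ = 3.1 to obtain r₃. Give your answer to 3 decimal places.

p(1.8) = -3.22000, p(3.1) = 3.15000
r₂ = 3.10000 − 3.15000·(3.10000 − 1.80000) / (3.15000 − (-3.22000)) = 3.10000 − (4.09500)/(6.37000) = 2.45714
p(2.45714) = -0.42245
r₃ = 2.45714 − (-0.42245)·(2.45714 − 3.10000) / (-0.42245 − 3.15000) = 2.45714 − (0.27157)/(-3.57245) = 2.53316

2.533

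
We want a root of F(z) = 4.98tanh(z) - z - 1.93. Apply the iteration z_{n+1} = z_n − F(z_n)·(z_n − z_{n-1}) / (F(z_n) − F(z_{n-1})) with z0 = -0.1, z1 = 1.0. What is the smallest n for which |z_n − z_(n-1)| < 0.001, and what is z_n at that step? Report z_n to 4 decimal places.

n = 6, z_n = 0.5454

F(-0.1) = -2.326347, F(1.0) = 0.862739
z2 = 1.000000 − 0.862739·(1.100000)/(3.189086) = 0.702419;  |Δ| = 0.297581
F(0.702419) = 0.384967
z3 = 0.702419 − 0.384967·(-0.297581)/(-0.477772) = 0.462641;  |Δ| = 0.239777
F(0.462641) = -0.240114
z4 = 0.462641 − (-0.240114)·(-0.239777)/(-0.625081) = 0.554747;  |Δ| = 0.092106
F(0.554747) = 0.025521
z5 = 0.554747 − 0.025521·(0.092106)/(0.265635) = 0.545898;  |Δ| = 0.008849
F(0.545898) = 0.001352
z6 = 0.545898 − 0.001352·(-0.008849)/(-0.024168) = 0.545403;  |Δ| = 0.000495
|z6 − z5| = 0.000495 < 0.001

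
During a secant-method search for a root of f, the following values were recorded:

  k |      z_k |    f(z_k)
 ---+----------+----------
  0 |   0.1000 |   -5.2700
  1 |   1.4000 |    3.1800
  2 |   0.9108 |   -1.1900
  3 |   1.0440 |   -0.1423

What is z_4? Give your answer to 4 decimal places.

z_4 = 1.0440 − (-0.1423)·(1.0440 − 0.9108) / (-0.1423 − (-1.1900))
   = 1.0440 − (-0.018954)/(1.047700) = 1.062091

1.0621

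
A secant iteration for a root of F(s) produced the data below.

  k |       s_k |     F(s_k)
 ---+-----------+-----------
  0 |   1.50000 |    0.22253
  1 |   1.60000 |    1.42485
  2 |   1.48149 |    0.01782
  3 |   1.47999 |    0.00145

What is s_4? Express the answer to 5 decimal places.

s_4 = 1.47999 − 0.00145·(1.47999 − 1.48149) / (0.00145 − 0.01782)
   = 1.47999 − (-0.0000022)/(-0.0163700) = 1.4798571

1.47986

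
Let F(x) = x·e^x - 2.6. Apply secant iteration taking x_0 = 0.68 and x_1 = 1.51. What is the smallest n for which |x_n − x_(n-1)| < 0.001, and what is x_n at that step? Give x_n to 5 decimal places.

n = 6, x_n = 0.97788

F(0.68) = -1.2577631, F(1.51) = 4.2353635
x_2 = 1.5100000 − 4.2353635·(0.8300000)/(5.4931266) = 0.8700454;  |Δ| = 0.6399546
F(0.8700454) = -0.5231849
x_3 = 0.8700454 − (-0.5231849)·(-0.6399546)/(-4.7585484) = 0.9404061;  |Δ| = 0.0703607
F(0.9404061) = -0.1916002
x_4 = 0.9404061 − (-0.1916002)·(0.0703607)/(0.3315847) = 0.9810627;  |Δ| = 0.0406566
F(0.9810627) = 0.0167780
x_5 = 0.9810627 − 0.0167780·(0.0406566)/(0.2083782) = 0.9777891;  |Δ| = 0.0032735
F(0.9777891) = -0.0004771
x_6 = 0.9777891 − (-0.0004771)·(-0.0032735)/(-0.0172551) = 0.9778797;  |Δ| = 0.0000905
|x_6 − x_5| = 0.0000905 < 0.001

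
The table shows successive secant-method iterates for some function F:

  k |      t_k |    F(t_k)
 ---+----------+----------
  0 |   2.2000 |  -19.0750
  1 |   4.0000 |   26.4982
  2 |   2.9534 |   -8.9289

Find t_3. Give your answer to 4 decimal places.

3.2172

t_3 = 2.9534 − (-8.9289)·(2.9534 − 4.0000) / (-8.9289 − 26.4982)
   = 2.9534 − (9.344987)/(-35.427100) = 3.217181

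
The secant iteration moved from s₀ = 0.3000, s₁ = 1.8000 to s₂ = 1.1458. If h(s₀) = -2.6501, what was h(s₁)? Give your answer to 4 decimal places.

2.0498

The secant line through (0.3000, -2.6501) and (1.8000, h(s₁)) crosses zero at s₂ = 1.1458.
So (0.3000, -2.6501), (1.8000, h(s₁)), (1.1458, 0) are collinear:
h(s₁) = -2.6501 · (1.8000 − 1.1458) / (0.3000 − 1.1458) = -2.6501 · (0.654200)/(-0.845800) = 2.049770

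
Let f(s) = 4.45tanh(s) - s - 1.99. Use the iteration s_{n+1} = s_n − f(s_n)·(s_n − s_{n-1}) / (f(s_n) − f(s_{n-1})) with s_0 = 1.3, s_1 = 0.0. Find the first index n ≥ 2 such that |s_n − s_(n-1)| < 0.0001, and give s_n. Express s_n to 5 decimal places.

n = 8, s_n = 0.70031

f(1.3) = 0.5446681, f(0.0) = -1.9900000
s_2 = 0.0000000 − (-1.9900000)·(-1.3000000)/(-2.5346681) = 1.0206465;  |Δ| = 1.0206465
f(1.0206465) = 0.4164308
s_3 = 1.0206465 − 0.4164308·(1.0206465)/(2.4064308) = 0.8440245;  |Δ| = 0.1766220
f(0.8440245) = 0.2272854
s_4 = 0.8440245 − 0.2272854·(-0.1766220)/(-0.1891453) = 0.6317876;  |Δ| = 0.2122368
f(0.6317876) = -0.1329831
s_5 = 0.6317876 − (-0.1329831)·(-0.2122368)/(-0.3602686) = 0.7101290;  |Δ| = 0.0783413
f(0.7101290) = 0.0177428
s_6 = 0.7101290 − 0.0177428·(0.0783413)/(0.1507259) = 0.7009070;  |Δ| = 0.0092220
f(0.7009070) = 0.0010901
s_7 = 0.7009070 − 0.0010901·(-0.0092220)/(-0.0166527) = 0.7003033;  |Δ| = 0.0006037
f(0.7003033) = -0.0000101
s_8 = 0.7003033 − (-0.0000101)·(-0.0006037)/(-0.0011002) = 0.7003089;  |Δ| = 0.0000056
|s_8 − s_7| = 0.0000056 < 0.0001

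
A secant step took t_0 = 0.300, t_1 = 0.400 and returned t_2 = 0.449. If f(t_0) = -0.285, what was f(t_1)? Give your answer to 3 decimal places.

-0.094

The secant line through (0.300, -0.285) and (0.400, f(t_1)) crosses zero at t_2 = 0.449.
So (0.300, -0.285), (0.400, f(t_1)), (0.449, 0) are collinear:
f(t_1) = -0.285 · (0.400 − 0.449) / (0.300 − 0.449) = -0.285 · (-0.04900)/(-0.14900) = -0.09372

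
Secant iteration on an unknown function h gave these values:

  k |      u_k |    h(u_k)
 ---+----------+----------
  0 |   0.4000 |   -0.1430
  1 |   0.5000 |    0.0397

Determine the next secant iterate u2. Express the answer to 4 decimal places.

0.4783

u2 = 0.5000 − 0.0397·(0.5000 − 0.4000) / (0.0397 − (-0.1430))
   = 0.5000 − (0.003970)/(0.182700) = 0.478270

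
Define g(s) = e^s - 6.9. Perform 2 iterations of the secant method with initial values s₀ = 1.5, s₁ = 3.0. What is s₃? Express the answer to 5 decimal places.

g(1.5) = -2.4183109, g(3.0) = 13.1855369
s₂ = 3.0000000 − 13.1855369·(3.0000000 − 1.5000000) / (13.1855369 − (-2.4183109)) = 3.0000000 − (19.7783054)/(15.6038479) = 1.7324726
g(1.7324726) = -1.2453820
s₃ = 1.7324726 − (-1.2453820)·(1.7324726 − 3.0000000) / (-1.2453820 − 13.1855369) = 1.7324726 − (1.5785559)/(-14.4309189) = 1.8418596

1.84186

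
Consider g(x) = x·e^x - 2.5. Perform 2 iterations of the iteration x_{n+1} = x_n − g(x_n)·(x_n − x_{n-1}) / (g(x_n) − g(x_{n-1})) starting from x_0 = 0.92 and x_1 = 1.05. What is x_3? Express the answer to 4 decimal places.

0.9584

g(0.92) = -0.191453, g(1.05) = 0.500534
x_2 = 1.050000 − 0.500534·(1.050000 − 0.920000) / (0.500534 − (-0.191453)) = 1.050000 − (0.065069)/(0.691987) = 0.955967
g(0.955967) = -0.013352
x_3 = 0.955967 − (-0.013352)·(0.955967 − 1.050000) / (-0.013352 − 0.500534) = 0.955967 − (0.001256)/(-0.513886) = 0.958410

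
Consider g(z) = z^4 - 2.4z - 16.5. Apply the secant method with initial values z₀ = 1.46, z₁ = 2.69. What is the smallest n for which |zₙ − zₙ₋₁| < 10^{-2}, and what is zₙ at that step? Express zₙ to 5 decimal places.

n = 6, zₙ = 2.15776

g(1.46) = -15.4602814, g(2.69) = 29.4051432
z₂ = 2.6900000 − 29.4051432·(1.2300000)/(44.8654246) = 1.8838486;  |Δ| = 0.8061514
g(1.8838486) = -8.4266487
z₃ = 1.8838486 − (-8.4266487)·(-0.8061514)/(-37.8317919) = 2.0634106;  |Δ| = 0.1795621
g(2.0634106) = -3.3244872
z₄ = 2.0634106 − (-3.3244872)·(0.1795621)/(5.1021614) = 2.1804104;  |Δ| = 0.1169998
g(2.1804104) = 0.8693342
z₅ = 2.1804104 − 0.8693342·(0.1169998)/(4.1938214) = 2.1561576;  |Δ| = 0.0242528
g(2.1561576) = -0.0614311
z₆ = 2.1561576 − (-0.0614311)·(-0.0242528)/(-0.9307653) = 2.1577583;  |Δ| = 0.0016007
|z₆ − z₅| = 0.0016007 < 10^{-2}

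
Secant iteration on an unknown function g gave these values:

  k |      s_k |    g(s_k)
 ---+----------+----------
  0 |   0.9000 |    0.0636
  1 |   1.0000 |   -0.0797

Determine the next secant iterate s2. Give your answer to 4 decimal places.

0.9444

s2 = 1.0000 − (-0.0797)·(1.0000 − 0.9000) / (-0.0797 − 0.0636)
   = 1.0000 − (-0.007970)/(-0.143300) = 0.944382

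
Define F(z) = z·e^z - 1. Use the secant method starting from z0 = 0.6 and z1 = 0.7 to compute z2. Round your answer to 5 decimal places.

F(0.6) = 0.0932713, F(0.7) = 0.4096269
z2 = 0.7000000 − 0.4096269·(0.7000000 − 0.6000000) / (0.4096269 − 0.0932713) = 0.7000000 − (0.0409627)/(0.3163556) = 0.5705170

0.57052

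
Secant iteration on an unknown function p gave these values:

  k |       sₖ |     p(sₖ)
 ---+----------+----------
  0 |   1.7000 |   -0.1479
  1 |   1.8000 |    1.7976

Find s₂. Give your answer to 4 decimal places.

s₂ = 1.8000 − 1.7976·(1.8000 − 1.7000) / (1.7976 − (-0.1479))
   = 1.8000 − (0.179760)/(1.945500) = 1.707602

1.7076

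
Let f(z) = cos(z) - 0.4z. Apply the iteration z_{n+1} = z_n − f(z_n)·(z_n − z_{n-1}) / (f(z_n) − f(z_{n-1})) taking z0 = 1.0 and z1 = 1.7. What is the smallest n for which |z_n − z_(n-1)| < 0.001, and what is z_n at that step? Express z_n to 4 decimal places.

n = 4, z_n = 1.1105

f(1.0) = 0.140302, f(1.7) = -0.808844
z2 = 1.700000 − (-0.808844)·(0.700000)/(-0.949147) = 1.103474;  |Δ| = 0.596526
f(1.103474) = 0.009108
z3 = 1.103474 − 0.009108·(-0.596526)/(0.817953) = 1.110116;  |Δ| = 0.006643
f(1.110116) = 0.000511
z4 = 1.110116 − 0.000511·(0.006643)/(-0.008597) = 1.110511;  |Δ| = 0.000395
|z4 − z3| = 0.000395 < 0.001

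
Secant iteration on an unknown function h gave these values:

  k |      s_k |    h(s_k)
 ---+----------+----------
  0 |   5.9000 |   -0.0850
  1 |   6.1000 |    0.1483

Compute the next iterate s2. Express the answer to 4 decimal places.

s2 = 6.1000 − 0.1483·(6.1000 − 5.9000) / (0.1483 − (-0.0850))
   = 6.1000 − (0.029660)/(0.233300) = 5.972868

5.9729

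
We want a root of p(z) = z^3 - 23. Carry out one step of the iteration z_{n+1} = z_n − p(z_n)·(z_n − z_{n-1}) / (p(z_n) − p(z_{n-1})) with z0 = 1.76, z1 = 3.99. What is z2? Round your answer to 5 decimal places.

2.43389

p(1.76) = -17.5482240, p(3.99) = 40.5211990
z2 = 3.9900000 − 40.5211990·(3.9900000 − 1.7600000) / (40.5211990 − (-17.5482240)) = 3.9900000 − (90.3622738)/(58.0694230) = 2.4338923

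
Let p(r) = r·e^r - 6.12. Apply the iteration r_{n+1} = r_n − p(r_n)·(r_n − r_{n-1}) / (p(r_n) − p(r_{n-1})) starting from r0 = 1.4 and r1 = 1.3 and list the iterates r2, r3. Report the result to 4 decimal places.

1.4488, 1.4436

p(1.4) = -0.442720, p(1.3) = -1.349914
r2 = 1.300000 − (-1.349914)·(1.300000 − 1.400000) / (-1.349914 − (-0.442720)) = 1.300000 − (0.134991)/(-0.907194) = 1.448801
p(1.448801) = 0.049004
r3 = 1.448801 − 0.049004·(1.448801 − 1.300000) / (0.049004 − (-1.349914)) = 1.448801 − (0.007292)/(1.398918) = 1.443589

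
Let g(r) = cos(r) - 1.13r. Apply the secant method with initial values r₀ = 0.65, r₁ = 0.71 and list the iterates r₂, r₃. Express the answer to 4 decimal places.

g(0.65) = 0.061584, g(0.71) = -0.043938
r₂ = 0.710000 − (-0.043938)·(0.710000 − 0.650000) / (-0.043938 − 0.061584) = 0.710000 − (-0.002636)/(-0.105522) = 0.685017
g(0.685017) = 0.000340
r₃ = 0.685017 − 0.000340·(0.685017 − 0.710000) / (0.000340 − (-0.043938)) = 0.685017 − (-0.000008)/(0.044278) = 0.685208

0.6850, 0.6852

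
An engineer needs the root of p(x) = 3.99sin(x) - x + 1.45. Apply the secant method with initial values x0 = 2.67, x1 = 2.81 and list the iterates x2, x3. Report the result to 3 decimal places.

2.797, 2.797

p(2.67) = 0.59268, p(2.81) = -0.06106
x2 = 2.81000 − (-0.06106)·(2.81000 − 2.67000) / (-0.06106 − 0.59268) = 2.81000 − (-0.00855)/(-0.65374) = 2.79692
p(2.79692) = 0.00124
x3 = 2.79692 − 0.00124·(2.79692 − 2.81000) / (0.00124 − (-0.06106)) = 2.79692 − (-0.00002)/(0.06229) = 2.79718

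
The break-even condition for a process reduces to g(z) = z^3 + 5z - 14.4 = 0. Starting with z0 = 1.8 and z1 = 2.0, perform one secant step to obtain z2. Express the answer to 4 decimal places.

g(1.8) = 0.432000, g(2.0) = 3.600000
z2 = 2.000000 − 3.600000·(2.000000 − 1.800000) / (3.600000 − 0.432000) = 2.000000 − (0.720000)/(3.168000) = 1.772727

1.7727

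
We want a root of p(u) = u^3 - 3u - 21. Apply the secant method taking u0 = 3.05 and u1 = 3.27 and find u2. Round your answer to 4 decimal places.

3.1159

p(3.05) = -1.777375, p(3.27) = 4.155783
u2 = 3.270000 − 4.155783·(3.270000 − 3.050000) / (4.155783 − (-1.777375)) = 3.270000 − (0.914272)/(5.933158) = 3.115905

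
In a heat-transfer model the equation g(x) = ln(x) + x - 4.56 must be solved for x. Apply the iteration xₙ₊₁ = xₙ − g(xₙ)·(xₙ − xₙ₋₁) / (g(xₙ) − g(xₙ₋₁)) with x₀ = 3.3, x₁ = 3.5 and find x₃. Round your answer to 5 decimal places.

g(3.3) = -0.0660775, g(3.5) = 0.1927630
x₂ = 3.5000000 − 0.1927630·(3.5000000 − 3.3000000) / (0.1927630 − (-0.0660775)) = 3.5000000 − (0.0385526)/(0.2588405) = 3.3510566
g(3.3510566) = 0.0003323
x₃ = 3.3510566 − 0.0003323·(3.3510566 − 3.5000000) / (0.0003323 − 0.1927630) = 3.3510566 − (-0.0000495)/(-0.1924307) = 3.3507994

3.35080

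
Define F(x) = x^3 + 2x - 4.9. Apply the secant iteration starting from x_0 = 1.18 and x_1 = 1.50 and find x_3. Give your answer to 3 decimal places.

1.313

F(1.18) = -0.89697, F(1.50) = 1.47500
x_2 = 1.50000 − 1.47500·(1.50000 − 1.18000) / (1.47500 − (-0.89697)) = 1.50000 − (0.47200)/(2.37197) = 1.30101
F(1.30101) = -0.09586
x_3 = 1.30101 − (-0.09586)·(1.30101 − 1.50000) / (-0.09586 − 1.47500) = 1.30101 − (0.01908)/(-1.57086) = 1.31315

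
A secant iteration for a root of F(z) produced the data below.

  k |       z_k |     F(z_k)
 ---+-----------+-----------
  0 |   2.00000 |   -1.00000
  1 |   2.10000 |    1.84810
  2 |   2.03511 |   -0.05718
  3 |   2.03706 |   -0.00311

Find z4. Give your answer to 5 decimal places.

z4 = 2.03706 − (-0.00311)·(2.03706 − 2.03511) / (-0.00311 − (-0.05718))
   = 2.03706 − (-0.0000061)/(0.0540700) = 2.0371722

2.03717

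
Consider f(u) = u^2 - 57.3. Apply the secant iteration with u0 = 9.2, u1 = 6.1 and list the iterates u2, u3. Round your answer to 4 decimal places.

7.4131, 7.5867

f(9.2) = 27.340000, f(6.1) = -20.090000
u2 = 6.100000 − (-20.090000)·(6.100000 − 9.200000) / (-20.090000 − 27.340000) = 6.100000 − (62.279000)/(-47.430000) = 7.413072
f(7.413072) = -2.346365
u3 = 7.413072 − (-2.346365)·(7.413072 − 6.100000) / (-2.346365 − (-20.090000)) = 7.413072 − (-3.080946)/(17.743635) = 7.586709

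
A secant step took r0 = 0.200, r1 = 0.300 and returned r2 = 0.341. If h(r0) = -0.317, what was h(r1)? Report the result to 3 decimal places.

-0.092

The secant line through (0.200, -0.317) and (0.300, h(r1)) crosses zero at r2 = 0.341.
So (0.200, -0.317), (0.300, h(r1)), (0.341, 0) are collinear:
h(r1) = -0.317 · (0.300 − 0.341) / (0.200 − 0.341) = -0.317 · (-0.04100)/(-0.14100) = -0.09218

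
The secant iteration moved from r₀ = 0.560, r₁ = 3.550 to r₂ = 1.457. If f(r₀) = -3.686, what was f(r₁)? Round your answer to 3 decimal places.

8.601

The secant line through (0.560, -3.686) and (3.550, f(r₁)) crosses zero at r₂ = 1.457.
So (0.560, -3.686), (3.550, f(r₁)), (1.457, 0) are collinear:
f(r₁) = -3.686 · (3.550 − 1.457) / (0.560 − 1.457) = -3.686 · (2.09300)/(-0.89700) = 8.60067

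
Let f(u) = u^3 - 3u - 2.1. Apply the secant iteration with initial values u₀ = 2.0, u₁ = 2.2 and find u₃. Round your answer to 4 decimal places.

2.0109

f(2.0) = -0.100000, f(2.2) = 1.948000
u₂ = 2.200000 − 1.948000·(2.200000 − 2.000000) / (1.948000 − (-0.100000)) = 2.200000 − (0.389600)/(2.048000) = 2.009766
f(2.009766) = -0.011536
u₃ = 2.009766 − (-0.011536)·(2.009766 − 2.200000) / (-0.011536 − 1.948000) = 2.009766 − (0.002195)/(-1.959536) = 2.010886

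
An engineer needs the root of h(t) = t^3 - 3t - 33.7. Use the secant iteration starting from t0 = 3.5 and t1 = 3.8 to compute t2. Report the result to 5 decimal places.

h(3.5) = -1.3250000, h(3.8) = 9.7720000
t2 = 3.8000000 − 9.7720000·(3.8000000 − 3.5000000) / (9.7720000 − (-1.3250000)) = 3.8000000 − (2.9316000)/(11.0970000) = 3.5358205

3.53582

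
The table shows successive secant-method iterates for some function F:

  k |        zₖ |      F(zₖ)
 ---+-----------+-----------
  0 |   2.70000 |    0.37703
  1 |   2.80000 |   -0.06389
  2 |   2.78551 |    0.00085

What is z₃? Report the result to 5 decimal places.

2.78570

z₃ = 2.78551 − 0.00085·(2.78551 − 2.80000) / (0.00085 − (-0.06389))
   = 2.78551 − (-0.0000123)/(0.0647400) = 2.7857002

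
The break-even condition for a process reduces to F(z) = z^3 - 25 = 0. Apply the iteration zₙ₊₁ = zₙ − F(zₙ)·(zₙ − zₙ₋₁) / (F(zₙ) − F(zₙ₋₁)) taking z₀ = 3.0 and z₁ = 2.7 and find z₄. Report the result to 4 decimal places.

2.9240

F(3.0) = 2.000000, F(2.7) = -5.317000
z₂ = 2.700000 − (-5.317000)·(2.700000 − 3.000000) / (-5.317000 − 2.000000) = 2.700000 − (1.595100)/(-7.317000) = 2.917999
F(2.917999) = -0.154056
z₃ = 2.917999 − (-0.154056)·(2.917999 − 2.700000) / (-0.154056 − (-5.317000)) = 2.917999 − (-0.033584)/(5.162944) = 2.924504
F(2.924504) = 0.012475
z₄ = 2.924504 − 0.012475·(2.924504 − 2.917999) / (0.012475 − (-0.154056)) = 2.924504 − (0.000081)/(0.166531) = 2.924017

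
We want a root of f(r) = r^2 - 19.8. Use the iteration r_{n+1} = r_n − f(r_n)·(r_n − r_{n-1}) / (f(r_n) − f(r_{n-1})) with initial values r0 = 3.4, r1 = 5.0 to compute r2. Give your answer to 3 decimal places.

f(3.4) = -8.24000, f(5.0) = 5.20000
r2 = 5.00000 − 5.20000·(5.00000 − 3.40000) / (5.20000 − (-8.24000)) = 5.00000 − (8.32000)/(13.44000) = 4.38095

4.381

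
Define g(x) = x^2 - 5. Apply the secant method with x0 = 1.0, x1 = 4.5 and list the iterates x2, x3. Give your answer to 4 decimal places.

g(1.0) = -4.000000, g(4.5) = 15.250000
x2 = 4.500000 − 15.250000·(4.500000 − 1.000000) / (15.250000 − (-4.000000)) = 4.500000 − (53.375000)/(19.250000) = 1.727273
g(1.727273) = -2.016529
x3 = 1.727273 − (-2.016529)·(1.727273 − 4.500000) / (-2.016529 − 15.250000) = 1.727273 − (5.591285)/(-17.266529) = 2.051095

1.7273, 2.0511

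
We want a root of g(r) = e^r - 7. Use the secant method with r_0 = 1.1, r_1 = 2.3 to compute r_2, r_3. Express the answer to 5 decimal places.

g(1.1) = -3.9958340, g(2.3) = 2.9741825
r_2 = 2.3000000 − 2.9741825·(2.3000000 − 1.1000000) / (2.9741825 − (-3.9958340)) = 2.3000000 − (3.5690189)/(6.9700164) = 1.7879468
g(1.7879468) = -1.0228322
r_3 = 1.7879468 − (-1.0228322)·(1.7879468 − 2.3000000) / (-1.0228322 − 2.9741825) = 1.7879468 − (0.5237445)/(-3.9970147) = 1.9189808

1.78795, 1.91898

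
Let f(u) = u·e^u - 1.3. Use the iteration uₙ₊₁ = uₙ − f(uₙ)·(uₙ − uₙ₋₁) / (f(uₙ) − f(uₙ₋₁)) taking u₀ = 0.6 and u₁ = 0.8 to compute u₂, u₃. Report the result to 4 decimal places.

f(0.6) = -0.206729, f(0.8) = 0.480433
u₂ = 0.800000 − 0.480433·(0.800000 − 0.600000) / (0.480433 − (-0.206729)) = 0.800000 − (0.096087)/(0.687161) = 0.660169
f(0.660169) = -0.022495
u₃ = 0.660169 − (-0.022495)·(0.660169 − 0.800000) / (-0.022495 − 0.480433) = 0.660169 − (0.003145)/(-0.502927) = 0.666423

0.6602, 0.6664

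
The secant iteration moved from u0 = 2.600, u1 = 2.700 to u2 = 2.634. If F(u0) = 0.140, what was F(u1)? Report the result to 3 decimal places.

-0.272

The secant line through (2.600, 0.140) and (2.700, F(u1)) crosses zero at u2 = 2.634.
So (2.600, 0.140), (2.700, F(u1)), (2.634, 0) are collinear:
F(u1) = 0.140 · (2.700 − 2.634) / (2.600 − 2.634) = 0.140 · (0.06600)/(-0.03400) = -0.27176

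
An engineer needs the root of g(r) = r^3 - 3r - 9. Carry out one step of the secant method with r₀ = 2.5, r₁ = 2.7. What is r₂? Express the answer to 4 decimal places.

g(2.5) = -0.875000, g(2.7) = 2.583000
r₂ = 2.700000 − 2.583000·(2.700000 − 2.500000) / (2.583000 − (-0.875000)) = 2.700000 − (0.516600)/(3.458000) = 2.550607

2.5506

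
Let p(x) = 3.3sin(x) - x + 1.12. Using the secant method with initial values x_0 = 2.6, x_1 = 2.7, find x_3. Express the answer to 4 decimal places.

p(2.6) = 0.221155, p(2.7) = -0.169646
x_2 = 2.700000 − (-0.169646)·(2.700000 − 2.600000) / (-0.169646 − 0.221155) = 2.700000 − (-0.016965)/(-0.390801) = 2.656590
p(2.656590) = 0.001905
x_3 = 2.656590 − 0.001905·(2.656590 − 2.700000) / (0.001905 − (-0.169646)) = 2.656590 − (-0.000083)/(0.171551) = 2.657072

2.6571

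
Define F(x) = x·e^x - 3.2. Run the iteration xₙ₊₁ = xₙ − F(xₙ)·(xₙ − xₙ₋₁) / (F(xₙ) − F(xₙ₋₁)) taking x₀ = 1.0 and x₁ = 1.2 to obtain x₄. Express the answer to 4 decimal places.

1.0832

F(1.0) = -0.481718, F(1.2) = 0.784140
x₂ = 1.200000 − 0.784140·(1.200000 − 1.000000) / (0.784140 − (-0.481718)) = 1.200000 − (0.156828)/(1.265858) = 1.076109
F(1.076109) = -0.043508
x₃ = 1.076109 − (-0.043508)·(1.076109 − 1.200000) / (-0.043508 − 0.784140) = 1.076109 − (0.005390)/(-0.827648) = 1.082622
F(1.082622) = -0.003655
x₄ = 1.082622 − (-0.003655)·(1.082622 − 1.076109) / (-0.003655 − (-0.043508)) = 1.082622 − (-0.000024)/(0.039852) = 1.083219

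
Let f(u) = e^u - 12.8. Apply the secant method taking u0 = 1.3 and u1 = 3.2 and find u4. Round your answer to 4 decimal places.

f(1.3) = -9.130703, f(3.2) = 11.732530
u2 = 3.200000 − 11.732530·(3.200000 − 1.300000) / (11.732530 − (-9.130703)) = 3.200000 − (22.291807)/(20.863234) = 2.131527
f(2.131527) = -4.372276
u3 = 2.131527 − (-4.372276)·(2.131527 − 3.200000) / (-4.372276 − 11.732530) = 2.131527 − (4.671660)/(-16.104806) = 2.421605
f(2.421605) = -1.536073
u4 = 2.421605 − (-1.536073)·(2.421605 − 2.131527) / (-1.536073 − (-4.372276)) = 2.421605 − (-0.445582)/(2.836204) = 2.578710

2.5787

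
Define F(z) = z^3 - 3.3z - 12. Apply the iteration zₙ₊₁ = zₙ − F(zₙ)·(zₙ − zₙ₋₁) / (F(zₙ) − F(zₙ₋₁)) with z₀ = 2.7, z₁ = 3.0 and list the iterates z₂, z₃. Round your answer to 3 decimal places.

F(2.7) = -1.22700, F(3.0) = 5.10000
z₂ = 3.00000 − 5.10000·(3.00000 − 2.70000) / (5.10000 − (-1.22700)) = 3.00000 − (1.53000)/(6.32700) = 2.75818
F(2.75818) = -0.11900
z₃ = 2.75818 − (-0.11900)·(2.75818 − 3.00000) / (-0.11900 − 5.10000) = 2.75818 − (0.02878)/(-5.21900) = 2.76369

2.758, 2.764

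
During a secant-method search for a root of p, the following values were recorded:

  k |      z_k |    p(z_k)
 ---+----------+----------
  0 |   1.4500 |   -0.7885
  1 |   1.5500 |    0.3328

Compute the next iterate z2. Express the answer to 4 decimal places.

z2 = 1.5500 − 0.3328·(1.5500 − 1.4500) / (0.3328 − (-0.7885))
   = 1.5500 − (0.033280)/(1.121300) = 1.520320

1.5203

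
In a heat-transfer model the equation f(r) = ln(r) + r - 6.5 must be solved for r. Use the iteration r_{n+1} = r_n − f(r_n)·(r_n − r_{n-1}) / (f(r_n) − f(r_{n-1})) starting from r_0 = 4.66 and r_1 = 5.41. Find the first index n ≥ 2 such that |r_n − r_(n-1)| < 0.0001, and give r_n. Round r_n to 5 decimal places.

f(4.66) = -0.3009846, f(5.41) = 0.5982491
r_2 = 5.4100000 − 0.5982491·(0.7500000)/(0.8992336) = 4.9110342;  |Δ| = 0.4989658
f(4.9110342) = 0.0025188
r_3 = 4.9110342 − 0.0025188·(-0.4989658)/(-0.5957303) = 4.9089246;  |Δ| = 0.0021096
f(4.9089246) = -0.0000205
r_4 = 4.9089246 − (-0.0000205)·(-0.0021096)/(-0.0025393) = 4.9089416;  |Δ| = 0.0000171
|r_4 − r_3| = 0.0000171 < 0.0001

n = 4, r_n = 4.90894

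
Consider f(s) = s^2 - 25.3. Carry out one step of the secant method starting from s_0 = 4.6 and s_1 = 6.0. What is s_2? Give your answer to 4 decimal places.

f(4.6) = -4.140000, f(6.0) = 10.700000
s_2 = 6.000000 − 10.700000·(6.000000 − 4.600000) / (10.700000 − (-4.140000)) = 6.000000 − (14.980000)/(14.840000) = 4.990566

4.9906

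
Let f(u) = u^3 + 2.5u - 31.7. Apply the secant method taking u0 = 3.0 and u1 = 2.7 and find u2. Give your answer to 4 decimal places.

2.8959

f(3.0) = 2.800000, f(2.7) = -5.267000
u2 = 2.700000 − (-5.267000)·(2.700000 − 3.000000) / (-5.267000 − 2.800000) = 2.700000 − (1.580100)/(-8.067000) = 2.895872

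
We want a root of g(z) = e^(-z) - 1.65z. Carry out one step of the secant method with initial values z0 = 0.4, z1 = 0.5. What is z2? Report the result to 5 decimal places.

0.40451

g(0.4) = 0.0103200, g(0.5) = -0.2184693
z2 = 0.5000000 − (-0.2184693)·(0.5000000 − 0.4000000) / (-0.2184693 − 0.0103200) = 0.5000000 − (-0.0218469)/(-0.2287894) = 0.4045107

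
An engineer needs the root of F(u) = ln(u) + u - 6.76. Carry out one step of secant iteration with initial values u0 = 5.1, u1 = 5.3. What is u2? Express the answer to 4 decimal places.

5.1258

F(5.1) = -0.030759, F(5.3) = 0.207707
u2 = 5.300000 − 0.207707·(5.300000 − 5.100000) / (0.207707 − (-0.030759)) = 5.300000 − (0.041541)/(0.238466) = 5.125798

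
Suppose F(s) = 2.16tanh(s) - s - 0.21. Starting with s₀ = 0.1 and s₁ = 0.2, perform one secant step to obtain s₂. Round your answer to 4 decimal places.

F(0.1) = -0.094717, F(0.2) = 0.016331
s₂ = 0.200000 − 0.016331·(0.200000 − 0.100000) / (0.016331 − (-0.094717)) = 0.200000 − (0.001633)/(0.111048) = 0.185294

0.1853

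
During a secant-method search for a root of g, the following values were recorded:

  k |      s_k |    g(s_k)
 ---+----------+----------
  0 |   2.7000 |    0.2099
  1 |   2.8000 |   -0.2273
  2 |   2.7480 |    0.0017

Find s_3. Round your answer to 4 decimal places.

s_3 = 2.7480 − 0.0017·(2.7480 − 2.8000) / (0.0017 − (-0.2273))
   = 2.7480 − (-0.000088)/(0.229000) = 2.748386

2.7484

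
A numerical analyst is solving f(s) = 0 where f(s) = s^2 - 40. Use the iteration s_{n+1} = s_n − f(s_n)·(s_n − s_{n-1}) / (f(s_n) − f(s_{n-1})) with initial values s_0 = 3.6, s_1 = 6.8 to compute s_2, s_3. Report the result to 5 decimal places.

f(3.6) = -27.0400000, f(6.8) = 6.2400000
s_2 = 6.8000000 − 6.2400000·(6.8000000 − 3.6000000) / (6.2400000 − (-27.0400000)) = 6.8000000 − (19.9680000)/(33.2800000) = 6.2000000
f(6.2000000) = -1.5600000
s_3 = 6.2000000 − (-1.5600000)·(6.2000000 − 6.8000000) / (-1.5600000 − 6.2400000) = 6.2000000 − (0.9360000)/(-7.8000000) = 6.3200000

6.20000, 6.32000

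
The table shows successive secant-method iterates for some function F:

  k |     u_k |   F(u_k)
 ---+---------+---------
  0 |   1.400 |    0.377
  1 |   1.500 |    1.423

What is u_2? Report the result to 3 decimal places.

u_2 = 1.500 − 1.423·(1.500 − 1.400) / (1.423 − 0.377)
   = 1.500 − (0.14230)/(1.04600) = 1.36396

1.364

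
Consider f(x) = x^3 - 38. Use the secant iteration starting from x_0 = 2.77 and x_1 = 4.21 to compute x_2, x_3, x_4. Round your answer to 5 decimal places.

3.22188, 3.33120, 3.36330

f(2.77) = -16.7460670, f(4.21) = 36.6184610
x_2 = 4.2100000 − 36.6184610·(4.2100000 − 2.7700000) / (36.6184610 − (-16.7460670)) = 4.2100000 − (52.7305838)/(53.3645280) = 3.2218795
f(3.2218795) = -4.5552555
x_3 = 3.2218795 − (-4.5552555)·(3.2218795 − 4.2100000) / (-4.5552555 − 36.6184610) = 3.2218795 − (4.5011413)/(-41.1737165) = 3.3312002
f(3.3312002) = -1.0340203
x_4 = 3.3312002 − (-1.0340203)·(3.3312002 − 3.2218795) / (-1.0340203 − (-4.5552555)) = 3.3312002 − (-0.1130399)/(3.5212352) = 3.3633026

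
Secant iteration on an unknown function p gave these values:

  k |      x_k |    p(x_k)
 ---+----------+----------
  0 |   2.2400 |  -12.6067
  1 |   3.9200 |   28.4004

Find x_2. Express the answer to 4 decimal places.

2.7565

x_2 = 3.9200 − 28.4004·(3.9200 − 2.2400) / (28.4004 − (-12.6067))
   = 3.9200 − (47.712672)/(41.007100) = 2.756478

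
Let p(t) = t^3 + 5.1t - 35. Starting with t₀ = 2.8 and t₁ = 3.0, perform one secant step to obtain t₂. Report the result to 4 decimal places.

2.7594

p(2.8) = 1.232000, p(3.0) = 7.300000
t₂ = 3.000000 − 7.300000·(3.000000 − 2.800000) / (7.300000 − 1.232000) = 3.000000 − (1.460000)/(6.068000) = 2.759394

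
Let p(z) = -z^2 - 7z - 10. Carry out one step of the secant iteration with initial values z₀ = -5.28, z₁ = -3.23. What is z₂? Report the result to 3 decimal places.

-4.672

p(-5.28) = -0.91840, p(-3.23) = 2.17710
z₂ = -3.23000 − 2.17710·(-3.23000 − (-5.28000)) / (2.17710 − (-0.91840)) = -3.23000 − (4.46305)/(3.09550) = -4.67179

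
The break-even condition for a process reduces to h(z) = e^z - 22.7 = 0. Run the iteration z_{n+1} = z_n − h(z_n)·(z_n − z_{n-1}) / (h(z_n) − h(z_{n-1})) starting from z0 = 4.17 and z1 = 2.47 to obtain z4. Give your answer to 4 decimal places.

3.1043

h(4.17) = 42.015452, h(2.47) = -10.877553
z2 = 2.470000 − (-10.877553)·(2.470000 − 4.170000) / (-10.877553 − 42.015452) = 2.470000 − (18.491840)/(-52.893005) = 2.819608
h(2.819608) = -5.929717
z3 = 2.819608 − (-5.929717)·(2.819608 − 2.470000) / (-5.929717 − (-10.877553)) = 2.819608 − (-2.073079)/(4.947836) = 3.238595
h(3.238595) = 2.797885
z4 = 3.238595 − 2.797885·(3.238595 − 2.819608) / (2.797885 − (-5.929717)) = 3.238595 − (1.172277)/(8.727602) = 3.104277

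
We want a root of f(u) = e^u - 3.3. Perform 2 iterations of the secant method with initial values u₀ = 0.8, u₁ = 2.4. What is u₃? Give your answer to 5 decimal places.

f(0.8) = -1.0744591, f(2.4) = 7.7231764
u₂ = 2.4000000 − 7.7231764·(2.4000000 − 0.8000000) / (7.7231764 − (-1.0744591)) = 2.4000000 − (12.3570822)/(8.7976355) = 0.9954087
f(0.9954087) = -0.5941700
u₃ = 0.9954087 − (-0.5941700)·(0.9954087 − 2.4000000) / (-0.5941700 − 7.7231764) = 0.9954087 − (0.8345660)/(-8.3173464) = 1.0957491

1.09575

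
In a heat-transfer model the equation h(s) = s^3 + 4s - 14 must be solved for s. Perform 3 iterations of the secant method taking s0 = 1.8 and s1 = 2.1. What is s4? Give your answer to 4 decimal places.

h(1.8) = -0.968000, h(2.1) = 3.661000
s2 = 2.100000 − 3.661000·(2.100000 − 1.800000) / (3.661000 − (-0.968000)) = 2.100000 − (1.098300)/(4.629000) = 1.862735
h(1.862735) = -0.085777
s3 = 1.862735 − (-0.085777)·(1.862735 − 2.100000) / (-0.085777 − 3.661000) = 1.862735 − (0.020352)/(-3.746777) = 1.868167
h(1.868167) = -0.007343
s4 = 1.868167 − (-0.007343)·(1.868167 − 1.862735) / (-0.007343 − (-0.085777)) = 1.868167 − (-0.000040)/(0.078434) = 1.868675

1.8687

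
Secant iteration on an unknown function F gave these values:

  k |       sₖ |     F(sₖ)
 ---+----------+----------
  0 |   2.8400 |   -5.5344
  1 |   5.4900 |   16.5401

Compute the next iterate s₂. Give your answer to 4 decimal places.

s₂ = 5.4900 − 16.5401·(5.4900 − 2.8400) / (16.5401 − (-5.5344))
   = 5.4900 − (43.831265)/(22.074500) = 3.504394

3.5044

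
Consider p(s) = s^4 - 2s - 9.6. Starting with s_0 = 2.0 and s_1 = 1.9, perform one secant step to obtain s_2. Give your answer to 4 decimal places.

1.9133

p(2.0) = 2.400000, p(1.9) = -0.367900
s_2 = 1.900000 − (-0.367900)·(1.900000 − 2.000000) / (-0.367900 − 2.400000) = 1.900000 − (0.036790)/(-2.767900) = 1.913292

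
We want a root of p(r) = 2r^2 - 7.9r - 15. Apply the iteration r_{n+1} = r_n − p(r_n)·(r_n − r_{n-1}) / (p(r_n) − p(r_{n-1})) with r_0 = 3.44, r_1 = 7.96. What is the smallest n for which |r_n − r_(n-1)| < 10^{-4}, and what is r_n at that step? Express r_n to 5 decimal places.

p(3.44) = -18.5088000, p(7.96) = 48.8392000
r_2 = 7.9600000 − 48.8392000·(4.5200000)/(67.3480000) = 4.6822013;  |Δ| = 3.2777987
p(4.6822013) = -8.1433718
r_3 = 4.6822013 − (-8.1433718)·(-3.2777987)/(-56.9825718) = 5.1506311;  |Δ| = 0.4684298
p(5.1506311) = -2.6319841
r_4 = 5.1506311 − (-2.6319841)·(0.4684298)/(5.5113877) = 5.3743315;  |Δ| = 0.2237004
p(5.3743315) = 0.3096596
r_5 = 5.3743315 − 0.3096596·(0.2237004)/(2.9416437) = 5.3507831;  |Δ| = 0.0235484
p(5.3507831) = -0.0094265
r_6 = 5.3507831 − (-0.0094265)·(-0.0235484)/(-0.3190861) = 5.3514788;  |Δ| = 0.0006957
p(5.3514788) = -0.0000318
r_7 = 5.3514788 − (-0.0000318)·(0.0006957)/(0.0093947) = 5.3514812;  |Δ| = 0.0000024
|r_7 − r_6| = 0.0000024 < 10^{-4}

n = 7, r_n = 5.35148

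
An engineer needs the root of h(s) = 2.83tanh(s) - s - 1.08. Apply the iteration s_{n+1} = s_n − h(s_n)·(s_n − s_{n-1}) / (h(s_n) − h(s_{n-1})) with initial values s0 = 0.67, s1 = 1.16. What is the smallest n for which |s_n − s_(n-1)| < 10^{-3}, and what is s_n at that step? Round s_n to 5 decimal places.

n = 8, s_n = 0.80134

h(0.67) = -0.0945069, h(1.16) = 0.0835429
s2 = 1.1600000 − 0.0835429·(0.4900000)/(0.1780498) = 0.9300868;  |Δ| = 0.2299132
h(0.9300868) = 0.0576084
s3 = 0.9300868 − 0.0576084·(-0.2299132)/(-0.0259344) = 0.4193779;  |Δ| = 0.5107089
h(0.4193779) = -0.3775483
s4 = 0.4193779 − (-0.3775483)·(-0.5107089)/(-0.4351567) = 0.8624763;  |Δ| = 0.4430984
h(0.8624763) = 0.0315374
s5 = 0.8624763 − 0.0315374·(0.4430984)/(0.4090856) = 0.8283168;  |Δ| = 0.0341595
h(0.8283168) = 0.0148696
s6 = 0.8283168 − 0.0148696·(-0.0341595)/(-0.0166677) = 0.7978424;  |Δ| = 0.0304744
h(0.7978424) = -0.0020368
s7 = 0.7978424 − (-0.0020368)·(-0.0304744)/(-0.0169065) = 0.8015138;  |Δ| = 0.0036714
h(0.8015138) = 0.0001029
s8 = 0.8015138 − 0.0001029·(0.0036714)/(0.0021397) = 0.8013373;  |Δ| = 0.0001766
|s8 − s7| = 0.0001766 < 10^{-3}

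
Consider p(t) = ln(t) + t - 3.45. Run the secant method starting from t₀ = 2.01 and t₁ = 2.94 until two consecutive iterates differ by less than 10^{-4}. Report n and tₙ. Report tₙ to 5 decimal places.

n = 5, tₙ = 2.52411

p(2.01) = -0.7418653, p(2.94) = 0.5684096
t₂ = 2.9400000 − 0.5684096·(0.9300000)/(1.3102749) = 2.5365572;  |Δ| = 0.4034428
p(2.5365572) = 0.0173650
t₃ = 2.5365572 − 0.0173650·(-0.4034428)/(-0.5510446) = 2.5238436;  |Δ| = 0.0127136
p(2.5238436) = -0.0003734
t₄ = 2.5238436 − (-0.0003734)·(-0.0127136)/(-0.0177384) = 2.5241112;  |Δ| = 0.0002676
p(2.5241112) = 0.0000003
t₅ = 2.5241112 − 0.0000003·(0.0002676)/(0.0003737) = 2.5241111;  |Δ| = 0.0000002
|t₅ − t₄| = 0.0000002 < 10^{-4}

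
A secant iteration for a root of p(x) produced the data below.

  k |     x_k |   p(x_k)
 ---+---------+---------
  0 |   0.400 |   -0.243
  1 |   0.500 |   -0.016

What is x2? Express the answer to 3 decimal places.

x2 = 0.500 − (-0.016)·(0.500 − 0.400) / (-0.016 − (-0.243))
   = 0.500 − (-0.00160)/(0.22700) = 0.50705

0.507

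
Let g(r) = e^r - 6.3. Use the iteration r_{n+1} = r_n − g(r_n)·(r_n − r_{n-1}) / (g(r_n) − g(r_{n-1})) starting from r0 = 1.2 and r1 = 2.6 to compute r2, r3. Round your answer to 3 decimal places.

g(1.2) = -2.97988, g(2.6) = 7.16374
r2 = 2.60000 − 7.16374·(2.60000 − 1.20000) / (7.16374 − (-2.97988)) = 2.60000 − (10.02923)/(10.14362) = 1.61128
g(1.61128) = -1.29080
r3 = 1.61128 − (-1.29080)·(1.61128 − 2.60000) / (-1.29080 − 7.16374) = 1.61128 − (1.27624)/(-8.45454) = 1.76223

1.611, 1.762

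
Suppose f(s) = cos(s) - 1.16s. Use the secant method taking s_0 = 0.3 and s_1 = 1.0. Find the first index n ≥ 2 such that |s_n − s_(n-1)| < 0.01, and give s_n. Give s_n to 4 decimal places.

f(0.3) = 0.607336, f(1.0) = -0.619698
s_2 = 1.000000 − (-0.619698)·(0.700000)/(-1.227034) = 0.646474;  |Δ| = 0.353526
f(0.646474) = 0.048303
s_3 = 0.646474 − 0.048303·(-0.353526)/(0.668000) = 0.672037;  |Δ| = 0.025563
f(0.672037) = 0.002992
s_4 = 0.672037 − 0.002992·(0.025563)/(-0.045311) = 0.673725;  |Δ| = 0.001688
|s_4 − s_3| = 0.001688 < 0.01

n = 4, s_n = 0.6737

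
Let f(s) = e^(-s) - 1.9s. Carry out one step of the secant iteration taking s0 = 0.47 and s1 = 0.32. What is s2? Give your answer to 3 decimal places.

0.366

f(0.47) = -0.26800, f(0.32) = 0.11815
s2 = 0.32000 − 0.11815·(0.32000 − 0.47000) / (0.11815 − (-0.26800)) = 0.32000 − (-0.01772)/(0.38615) = 0.36590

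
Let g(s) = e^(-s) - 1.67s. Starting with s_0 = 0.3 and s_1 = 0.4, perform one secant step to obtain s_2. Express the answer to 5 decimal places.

0.40098

g(0.3) = 0.2398182, g(0.4) = 0.0023200
s_2 = 0.4000000 − 0.0023200·(0.4000000 − 0.3000000) / (0.0023200 − 0.2398182) = 0.4000000 − (0.0002320)/(-0.2374982) = 0.4009769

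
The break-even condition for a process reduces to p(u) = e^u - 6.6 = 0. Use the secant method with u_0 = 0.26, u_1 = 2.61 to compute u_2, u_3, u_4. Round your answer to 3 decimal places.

1.273, 1.677, 1.961

p(0.26) = -5.30307, p(2.61) = 6.99905
u_2 = 2.61000 − 6.99905·(2.61000 − 0.26000) / (6.99905 − (-5.30307)) = 2.61000 − (16.44777)/(12.30212) = 1.27301
p(1.27301) = -3.02840
u_3 = 1.27301 − (-3.02840)·(1.27301 − 2.61000) / (-3.02840 − 6.99905) = 1.27301 − (4.04893)/(-10.02745) = 1.67680
p(1.67680) = -1.25160
u_4 = 1.67680 − (-1.25160)·(1.67680 − 1.27301) / (-1.25160 − (-3.02840)) = 1.67680 − (-0.50538)/(1.77680) = 1.96123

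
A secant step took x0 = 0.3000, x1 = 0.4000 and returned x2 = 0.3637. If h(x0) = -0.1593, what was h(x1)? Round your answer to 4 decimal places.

The secant line through (0.3000, -0.1593) and (0.4000, h(x1)) crosses zero at x2 = 0.3637.
So (0.3000, -0.1593), (0.4000, h(x1)), (0.3637, 0) are collinear:
h(x1) = -0.1593 · (0.4000 − 0.3637) / (0.3000 − 0.3637) = -0.1593 · (0.036300)/(-0.063700) = 0.090778

0.0908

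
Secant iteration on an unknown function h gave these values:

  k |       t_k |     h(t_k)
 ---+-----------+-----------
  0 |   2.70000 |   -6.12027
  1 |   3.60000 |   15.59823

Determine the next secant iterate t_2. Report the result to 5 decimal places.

t_2 = 3.60000 − 15.59823·(3.60000 − 2.70000) / (15.59823 − (-6.12027))
   = 3.60000 − (14.0384070)/(21.7185000) = 2.9536199

2.95362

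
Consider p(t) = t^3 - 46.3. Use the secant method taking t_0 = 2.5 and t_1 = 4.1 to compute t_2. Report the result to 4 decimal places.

p(2.5) = -30.675000, p(4.1) = 22.621000
t_2 = 4.100000 − 22.621000·(4.100000 − 2.500000) / (22.621000 − (-30.675000)) = 4.100000 − (36.193600)/(53.296000) = 3.420895

3.4209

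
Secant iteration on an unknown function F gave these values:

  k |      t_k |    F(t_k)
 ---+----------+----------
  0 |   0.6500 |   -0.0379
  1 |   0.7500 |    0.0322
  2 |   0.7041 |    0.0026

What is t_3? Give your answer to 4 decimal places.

t_3 = 0.7041 − 0.0026·(0.7041 − 0.7500) / (0.0026 − 0.0322)
   = 0.7041 − (-0.000119)/(-0.029600) = 0.700068

0.7001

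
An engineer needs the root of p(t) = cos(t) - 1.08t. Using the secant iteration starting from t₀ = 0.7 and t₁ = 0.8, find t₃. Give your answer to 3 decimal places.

0.705

p(0.7) = 0.00884, p(0.8) = -0.16729
t₂ = 0.80000 − (-0.16729)·(0.80000 − 0.70000) / (-0.16729 − 0.00884) = 0.80000 − (-0.01673)/(-0.17614) = 0.70502
p(0.70502) = 0.00018
t₃ = 0.70502 − 0.00018·(0.70502 − 0.80000) / (0.00018 − (-0.16729)) = 0.70502 − (-0.00002)/(0.16747) = 0.70512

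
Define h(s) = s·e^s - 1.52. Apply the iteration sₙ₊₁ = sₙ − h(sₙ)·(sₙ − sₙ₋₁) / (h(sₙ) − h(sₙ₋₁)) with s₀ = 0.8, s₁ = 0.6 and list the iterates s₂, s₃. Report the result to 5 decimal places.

h(0.8) = 0.2604327, h(0.6) = -0.4267287
s₂ = 0.6000000 − (-0.4267287)·(0.6000000 − 0.8000000) / (-0.4267287 − 0.2604327) = 0.6000000 − (0.0853457)/(-0.6871615) = 0.7242004
h(0.7242004) = -0.0259160
s₃ = 0.7242004 − (-0.0259160)·(0.7242004 − 0.6000000) / (-0.0259160 − (-0.4267287)) = 0.7242004 − (-0.0032188)/(0.4008127) = 0.7322310

0.72420, 0.73223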